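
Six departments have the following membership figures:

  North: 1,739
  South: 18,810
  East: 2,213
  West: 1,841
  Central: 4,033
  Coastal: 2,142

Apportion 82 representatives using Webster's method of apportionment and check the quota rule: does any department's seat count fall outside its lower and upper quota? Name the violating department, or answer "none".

South

Standard quotas: North 4.633, South 50.114, East 5.896, West 4.905, Central 10.745, Coastal 5.707.
Webster allocation: North 5, South 49, East 6, West 5, Central 11, Coastal 6.
South has quota 50.114 (lower 50, upper 51) but receives 49 — outside the quota interval.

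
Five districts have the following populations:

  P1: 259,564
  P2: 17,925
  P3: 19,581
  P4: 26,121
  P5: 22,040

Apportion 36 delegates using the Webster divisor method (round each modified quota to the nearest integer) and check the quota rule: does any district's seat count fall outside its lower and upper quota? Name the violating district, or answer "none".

Standard quotas: P1 27.067, P2 1.869, P3 2.042, P4 2.724, P5 2.298.
Webster allocation: P1 27, P2 2, P3 2, P4 3, P5 2.
Every allocation lies between the lower and upper quota.

none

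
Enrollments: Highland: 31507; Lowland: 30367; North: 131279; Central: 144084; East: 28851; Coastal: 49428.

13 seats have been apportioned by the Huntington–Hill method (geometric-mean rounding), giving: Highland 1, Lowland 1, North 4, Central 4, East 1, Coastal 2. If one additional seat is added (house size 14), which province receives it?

Central

Priority for the next seat is population ÷ (√(s·(s+1))).
Priorities: Highland 22278.813, Lowland 21472.712, North 29354.877, Central 32218.162, East 20400.738, Coastal 20178.897.
Highest priority: Central.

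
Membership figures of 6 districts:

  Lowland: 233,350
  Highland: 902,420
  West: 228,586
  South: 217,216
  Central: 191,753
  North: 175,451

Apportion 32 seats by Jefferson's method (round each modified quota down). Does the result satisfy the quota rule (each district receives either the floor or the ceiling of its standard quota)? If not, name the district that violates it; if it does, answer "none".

none

Standard quotas: Lowland 3.832, Highland 14.818, West 3.754, South 3.567, Central 3.149, North 2.881.
Jefferson allocation: Lowland 4, Highland 15, West 4, South 3, Central 3, North 3.
Every allocation lies between the lower and upper quota.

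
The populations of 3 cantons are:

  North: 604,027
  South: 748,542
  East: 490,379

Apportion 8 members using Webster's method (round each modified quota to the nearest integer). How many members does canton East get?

2

Standard divisor 1842948/8 ≈ 230368.5; standard quotas: North 2.622, South 3.249, East 2.129.
Rounding to the nearest integer gives North 3, South 3, East 2 — total 8, matching the house size, so no adjustment is needed.
East receives 2.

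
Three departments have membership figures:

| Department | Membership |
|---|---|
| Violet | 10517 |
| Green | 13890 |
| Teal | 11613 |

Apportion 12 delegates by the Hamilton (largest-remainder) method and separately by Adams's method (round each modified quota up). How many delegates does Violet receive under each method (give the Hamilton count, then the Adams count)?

3 and 4

Hamilton: Violet 3, Green 5, Teal 4.
Adams: Violet 4, Green 4, Teal 4.
Violet gets 3 under Hamilton and 4 under Adams.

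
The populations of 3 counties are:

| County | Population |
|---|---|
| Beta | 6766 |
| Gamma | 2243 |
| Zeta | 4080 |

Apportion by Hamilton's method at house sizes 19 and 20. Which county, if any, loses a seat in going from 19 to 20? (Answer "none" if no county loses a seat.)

none

At 19 seats: Beta 10, Gamma 3, Zeta 6.
At 20 seats: Beta 10, Gamma 4, Zeta 6.
No county's allocation decreased.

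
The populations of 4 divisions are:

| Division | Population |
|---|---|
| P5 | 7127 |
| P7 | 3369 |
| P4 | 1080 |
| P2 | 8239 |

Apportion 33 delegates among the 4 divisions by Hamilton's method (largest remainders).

P5 12, P7 5, P4 2, P2 14

The standard divisor is 19815/33 ≈ 600.455.
Standard quotas: P5 11.8693, P7 5.6107, P4 1.7986, P2 13.7213.
Lower quotas: P5 11, P7 5, P4 1, P2 13 (sum 30, leaving 3 seats).
Remainders in descending order: P5 0.8693, P4 0.7986, P2 0.7213, P7 0.6107.
Largest remainders: P5, P4, P2 receive the extra seats.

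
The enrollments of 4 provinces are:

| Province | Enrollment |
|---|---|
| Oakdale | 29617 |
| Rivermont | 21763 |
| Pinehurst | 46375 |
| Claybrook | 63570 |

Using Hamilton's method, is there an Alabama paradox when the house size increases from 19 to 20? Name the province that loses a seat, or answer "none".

At 19 seats: Oakdale 4, Rivermont 3, Pinehurst 5, Claybrook 7.
At 20 seats: Oakdale 3, Rivermont 3, Pinehurst 6, Claybrook 8.
Oakdale drops from 4 to 3.

Oakdale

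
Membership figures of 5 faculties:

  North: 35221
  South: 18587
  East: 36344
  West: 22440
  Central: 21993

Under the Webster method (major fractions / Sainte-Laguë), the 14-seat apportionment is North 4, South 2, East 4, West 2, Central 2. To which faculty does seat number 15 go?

West

Priority for the next seat is population ÷ (current seats + 0.5).
Priorities: North 7826.889, South 7434.800, East 8076.444, West 8976.000, Central 8797.200.
Highest priority: West.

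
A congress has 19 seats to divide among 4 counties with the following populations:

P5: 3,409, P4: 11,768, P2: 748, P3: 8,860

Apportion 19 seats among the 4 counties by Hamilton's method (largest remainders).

Standard divisor: 24785 ÷ 19 ≈ 1304.474.
Standard quotas: P5 2.6133, P4 9.0213, P2 0.5734, P3 6.7920.
Lower quotas: P5 2, P4 9, P2 0, P3 6 (sum 17, leaving 2 seats).
Remainders in descending order: P3 0.7920, P5 0.6133, P2 0.5734, P4 0.0213.
The surplus seats go to P3, P5.

P5=3, P4=9, P2=0, P3=7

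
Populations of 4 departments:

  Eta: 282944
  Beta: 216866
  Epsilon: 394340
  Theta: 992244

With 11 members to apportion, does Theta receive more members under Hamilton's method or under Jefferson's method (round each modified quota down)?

Jefferson

Hamilton: Eta 2, Beta 1, Epsilon 2, Theta 6.
Jefferson: Eta 1, Beta 1, Epsilon 2, Theta 7.
Theta gets 6 under Hamilton and 7 under Jefferson.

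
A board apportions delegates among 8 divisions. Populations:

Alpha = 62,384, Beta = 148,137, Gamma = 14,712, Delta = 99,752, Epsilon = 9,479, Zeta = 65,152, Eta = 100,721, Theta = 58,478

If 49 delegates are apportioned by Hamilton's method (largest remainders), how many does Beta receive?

13

The standard divisor is 558815/49 ≈ 11404.388.
Standard quotas: Alpha 5.4702, Beta 12.9895, Gamma 1.2900, Delta 8.7468, Epsilon 0.8312, Zeta 5.7129, Eta 8.8318, Theta 5.1277.
Lower quotas: Alpha 5, Beta 12, Gamma 1, Delta 8, Epsilon 0, Zeta 5, Eta 8, Theta 5 (sum 44, leaving 5 seats).
Remainders in descending order: Beta 0.9895, Eta 0.8318, Epsilon 0.8312, Delta 0.7468, Zeta 0.7129, Alpha 0.4702, Gamma 0.2900, Theta 0.1277.
The surplus seats go to Beta, Eta, Epsilon, Delta, Zeta.
Beta receives 13.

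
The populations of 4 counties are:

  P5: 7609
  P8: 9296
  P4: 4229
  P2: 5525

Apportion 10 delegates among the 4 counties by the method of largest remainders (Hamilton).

P5=3, P8=3, P4=2, P2=2

Standard divisor: 26659 ÷ 10 ≈ 2665.9.
Standard quotas: P5 2.8542, P8 3.4870, P4 1.5863, P2 2.0725.
Lower quotas: P5 2, P8 3, P4 1, P2 2 (sum 8, leaving 2 seats).
Remainders in descending order: P5 0.8542, P4 0.5863, P8 0.4870, P2 0.0725.
The surplus seats go to P5, P4.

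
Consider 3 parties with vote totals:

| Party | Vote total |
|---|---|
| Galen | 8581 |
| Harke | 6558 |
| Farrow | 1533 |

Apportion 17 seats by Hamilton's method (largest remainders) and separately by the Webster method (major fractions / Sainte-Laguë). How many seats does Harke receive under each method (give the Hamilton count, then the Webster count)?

Hamilton: Galen 9, Harke 7, Farrow 1.
Webster: Galen 9, Harke 6, Farrow 2.
Harke gets 7 under Hamilton and 6 under Webster.

7 and 6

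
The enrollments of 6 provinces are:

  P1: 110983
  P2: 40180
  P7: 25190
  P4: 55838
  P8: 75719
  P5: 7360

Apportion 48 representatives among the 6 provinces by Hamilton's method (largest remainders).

Total 315270; standard divisor 315270/48 ≈ 6568.125.
Standard quotas: P1 16.8972, P2 6.1174, P7 3.8352, P4 8.5014, P8 11.5283, P5 1.1206.
Lower quotas: P1 16, P2 6, P7 3, P4 8, P8 11, P5 1 (sum 45, leaving 3 seats).
Remainders in descending order: P1 0.8972, P7 0.8352, P8 0.5283, P4 0.5014, P5 0.1206, P2 0.1174.
The surplus seats go to P1, P7, P8.

P1 17; P2 6; P7 4; P4 8; P8 12; P5 1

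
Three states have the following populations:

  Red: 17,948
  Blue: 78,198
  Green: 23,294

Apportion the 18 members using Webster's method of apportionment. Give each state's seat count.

Red 3, Blue 12, Green 3

Standard divisor 119440/18 ≈ 6635.556; standard quotas: Red 2.705, Blue 11.785, Green 3.510.
Rounding to the nearest integer gives 3, 12, 4 = 19 seats, so the divisor must be adjusted.
With modified divisor 6700: modified quotas Red 2.679, Blue 11.671, Green 3.477.
Rounding to the nearest integer: Red 3, Blue 12, Green 3 (total 18).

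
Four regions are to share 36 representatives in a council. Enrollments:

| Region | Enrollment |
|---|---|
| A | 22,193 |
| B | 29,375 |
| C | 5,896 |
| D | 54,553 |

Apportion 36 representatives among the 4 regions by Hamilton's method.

The standard divisor is 112017/36 ≈ 3111.583.
Standard quotas: A 7.1324, B 9.4405, C 1.8949, D 17.5322.
Lower quotas: A 7, B 9, C 1, D 17 (sum 34, leaving 2 seats).
Remainders in descending order: C 0.8949, D 0.5322, B 0.4405, A 0.1324.
Largest remainders: C, D receive the extra seats.

A: 7, B: 9, C: 2, D: 18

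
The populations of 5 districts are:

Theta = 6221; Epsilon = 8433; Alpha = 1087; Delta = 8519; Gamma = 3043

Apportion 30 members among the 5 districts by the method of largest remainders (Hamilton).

The standard divisor is 27303/30 ≈ 910.1.
Standard quotas: Theta 6.8355, Epsilon 9.2660, Alpha 1.1944, Delta 9.3605, Gamma 3.3436.
Lower quotas: Theta 6, Epsilon 9, Alpha 1, Delta 9, Gamma 3 (sum 28, leaving 2 seats).
Remainders in descending order: Theta 0.8355, Delta 0.3605, Gamma 0.3436, Epsilon 0.2660, Alpha 0.1944.
The surplus seats go to Theta, Delta.

Theta 7; Epsilon 9; Alpha 1; Delta 10; Gamma 3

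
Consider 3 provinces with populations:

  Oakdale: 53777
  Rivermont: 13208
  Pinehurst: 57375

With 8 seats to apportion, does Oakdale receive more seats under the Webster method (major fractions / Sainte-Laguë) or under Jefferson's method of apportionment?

Jefferson

Webster: Oakdale 3, Rivermont 1, Pinehurst 4.
Jefferson: Oakdale 4, Rivermont 0, Pinehurst 4.
Oakdale gets 3 under Webster and 4 under Jefferson.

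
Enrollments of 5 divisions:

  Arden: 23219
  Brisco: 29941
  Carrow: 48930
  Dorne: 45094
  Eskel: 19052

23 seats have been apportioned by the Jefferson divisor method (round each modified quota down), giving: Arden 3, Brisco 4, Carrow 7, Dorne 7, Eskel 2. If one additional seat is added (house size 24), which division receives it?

Priority for the next seat is population ÷ (current seats + 1).
Priorities: Arden 5804.750, Brisco 5988.200, Carrow 6116.250, Dorne 5636.750, Eskel 6350.667.
Highest priority: Eskel.

Eskel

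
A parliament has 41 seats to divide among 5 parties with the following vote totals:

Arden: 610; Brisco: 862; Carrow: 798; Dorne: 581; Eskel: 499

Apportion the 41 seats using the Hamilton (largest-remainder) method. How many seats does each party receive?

Arden 7, Brisco 11, Carrow 10, Dorne 7, Eskel 6

The standard divisor is 3350/41 ≈ 81.707.
Standard quotas: Arden 7.466, Brisco 10.550, Carrow 9.767, Dorne 7.111, Eskel 6.107.
Lower quotas: Arden 7, Brisco 10, Carrow 9, Dorne 7, Eskel 6 (sum 39, leaving 2 seats).
Remainders in descending order: Carrow 0.767, Brisco 0.550, Arden 0.466, Dorne 0.111, Eskel 0.107.
Largest remainders: Carrow, Brisco receive the extra seats.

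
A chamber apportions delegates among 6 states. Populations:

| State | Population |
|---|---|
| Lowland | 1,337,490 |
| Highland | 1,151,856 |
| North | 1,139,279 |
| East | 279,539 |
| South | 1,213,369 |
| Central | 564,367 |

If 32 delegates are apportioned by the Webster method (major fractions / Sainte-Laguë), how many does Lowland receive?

8

Standard divisor 5685900/32 ≈ 177684.375; standard quotas: Lowland 7.527, Highland 6.483, North 6.412, East 1.573, South 6.829, Central 3.176.
Rounding to the nearest integer gives Lowland 8, Highland 6, North 6, East 2, South 7, Central 3 — total 32, matching the house size, so no adjustment is needed.
Lowland receives 8.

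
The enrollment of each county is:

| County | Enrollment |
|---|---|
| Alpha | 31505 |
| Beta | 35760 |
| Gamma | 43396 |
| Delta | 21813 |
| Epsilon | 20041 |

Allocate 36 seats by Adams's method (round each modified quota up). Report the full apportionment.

Alpha 8, Beta 8, Gamma 10, Delta 5, Epsilon 5

Standard divisor 152515/36 ≈ 4236.528; standard quotas: Alpha 7.437, Beta 8.441, Gamma 10.243, Delta 5.149, Epsilon 4.731.
Rounding up gives 8, 9, 11, 6, 5 = 39 seats, so the divisor must be adjusted.
With modified divisor 4485: modified quotas Alpha 7.025, Beta 7.973, Gamma 9.676, Delta 4.864, Epsilon 4.468.
Rounding up: Alpha 8, Beta 8, Gamma 10, Delta 5, Epsilon 5 (total 36).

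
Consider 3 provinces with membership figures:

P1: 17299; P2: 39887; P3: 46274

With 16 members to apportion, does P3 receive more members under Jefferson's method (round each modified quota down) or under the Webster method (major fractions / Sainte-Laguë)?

Jefferson

Jefferson: P1 2, P2 6, P3 8.
Webster: P1 3, P2 6, P3 7.
P3 gets 8 under Jefferson and 7 under Webster.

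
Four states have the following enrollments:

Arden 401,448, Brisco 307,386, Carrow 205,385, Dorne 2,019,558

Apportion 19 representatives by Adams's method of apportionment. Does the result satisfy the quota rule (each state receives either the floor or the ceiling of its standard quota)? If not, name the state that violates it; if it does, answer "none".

Standard quotas: Arden 2.600, Brisco 1.991, Carrow 1.330, Dorne 13.079.
Adams allocation: Arden 3, Brisco 2, Carrow 2, Dorne 12.
Dorne has quota 13.079 (lower 13, upper 14) but receives 12 — outside the quota interval.

Dorne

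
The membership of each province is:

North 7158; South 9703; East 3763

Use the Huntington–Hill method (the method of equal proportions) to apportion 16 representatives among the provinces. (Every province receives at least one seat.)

With divisor 1302: modified quotas North 5.498, South 7.452, East 2.890.
Geometric-mean thresholds: North √(5·6)=5.477, South √(7·8)=7.483, East √(2·3)=2.449.
Each quota rounded against its threshold gives North 6, South 7, East 3 (total 16).

North=6; South=7; East=3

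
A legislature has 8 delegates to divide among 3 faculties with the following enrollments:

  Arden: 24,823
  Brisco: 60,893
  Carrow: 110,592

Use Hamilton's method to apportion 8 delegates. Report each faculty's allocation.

Arden: 1, Brisco: 2, Carrow: 5

The standard divisor is 196308/8 ≈ 24538.5.
Standard quotas: Arden 1.0116, Brisco 2.4815, Carrow 4.5069.
Lower quotas: Arden 1, Brisco 2, Carrow 4 (sum 7, leaving 1 seat).
Remainders in descending order: Carrow 0.5069, Brisco 0.4815, Arden 0.0116.
The surplus seat goes to Carrow.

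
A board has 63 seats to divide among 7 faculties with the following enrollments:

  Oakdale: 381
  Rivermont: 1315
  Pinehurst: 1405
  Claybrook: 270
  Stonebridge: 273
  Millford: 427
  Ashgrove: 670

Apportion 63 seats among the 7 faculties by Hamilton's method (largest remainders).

Oakdale=5, Rivermont=17, Pinehurst=19, Claybrook=3, Stonebridge=4, Millford=6, Ashgrove=9

Total 4741; standard divisor 4741/63 ≈ 75.254.
Standard quotas: Oakdale 5.063, Rivermont 17.474, Pinehurst 18.670, Claybrook 3.588, Stonebridge 3.628, Millford 5.674, Ashgrove 8.903.
Lower quotas: Oakdale 5, Rivermont 17, Pinehurst 18, Claybrook 3, Stonebridge 3, Millford 5, Ashgrove 8 (sum 59, leaving 4 seats).
Remainders in descending order: Ashgrove 0.903, Millford 0.674, Pinehurst 0.670, Stonebridge 0.628, Claybrook 0.588, Rivermont 0.474, Oakdale 0.063.
The surplus seats go to Ashgrove, Millford, Pinehurst, Stonebridge.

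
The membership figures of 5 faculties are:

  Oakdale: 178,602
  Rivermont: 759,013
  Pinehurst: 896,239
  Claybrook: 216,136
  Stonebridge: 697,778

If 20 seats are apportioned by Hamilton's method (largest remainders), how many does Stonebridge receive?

Total 2747768; standard divisor 2747768/20 ≈ 137388.4.
Standard quotas: Oakdale 1.3000, Rivermont 5.5246, Pinehurst 6.5234, Claybrook 1.5732, Stonebridge 5.0789.
Lower quotas: Oakdale 1, Rivermont 5, Pinehurst 6, Claybrook 1, Stonebridge 5 (sum 18, leaving 2 seats).
Remainders in descending order: Claybrook 0.5732, Rivermont 0.5246, Pinehurst 0.5234, Oakdale 0.3000, Stonebridge 0.0789.
Largest remainders: Claybrook, Rivermont receive the extra seats.
Stonebridge receives 5.

5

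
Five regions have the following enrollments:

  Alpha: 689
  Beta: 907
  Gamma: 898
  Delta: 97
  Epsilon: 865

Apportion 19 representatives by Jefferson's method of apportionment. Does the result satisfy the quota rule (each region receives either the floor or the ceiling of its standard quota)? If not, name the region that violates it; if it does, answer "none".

none

Standard quotas: Alpha 3.788, Beta 4.986, Gamma 4.937, Delta 0.533, Epsilon 4.755.
Jefferson allocation: Alpha 4, Beta 5, Gamma 5, Delta 0, Epsilon 5.
Every allocation lies between the lower and upper quota.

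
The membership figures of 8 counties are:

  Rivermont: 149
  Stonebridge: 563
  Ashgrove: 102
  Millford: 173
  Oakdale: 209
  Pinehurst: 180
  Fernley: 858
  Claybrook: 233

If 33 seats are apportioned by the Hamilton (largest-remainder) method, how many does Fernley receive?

The standard divisor is 2467/33 ≈ 74.758.
Standard quotas: Rivermont 1.993, Stonebridge 7.531, Ashgrove 1.364, Millford 2.314, Oakdale 2.796, Pinehurst 2.408, Fernley 11.477, Claybrook 3.117.
Lower quotas: Rivermont 1, Stonebridge 7, Ashgrove 1, Millford 2, Oakdale 2, Pinehurst 2, Fernley 11, Claybrook 3 (sum 29, leaving 4 seats).
Remainders in descending order: Rivermont 0.993, Oakdale 0.796, Stonebridge 0.531, Fernley 0.477, Pinehurst 0.408, Ashgrove 0.364, Millford 0.314, Claybrook 0.117.
Largest remainders: Rivermont, Oakdale, Stonebridge, Fernley receive the extra seats.
Fernley receives 12.

12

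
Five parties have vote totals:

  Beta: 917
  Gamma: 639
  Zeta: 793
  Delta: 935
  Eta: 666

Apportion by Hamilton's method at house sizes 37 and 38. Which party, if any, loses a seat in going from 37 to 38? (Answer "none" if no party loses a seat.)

At 37 seats: Beta 9, Gamma 6, Zeta 7, Delta 9, Eta 6.
At 38 seats: Beta 9, Gamma 6, Zeta 8, Delta 9, Eta 6.
No party's allocation decreased.

none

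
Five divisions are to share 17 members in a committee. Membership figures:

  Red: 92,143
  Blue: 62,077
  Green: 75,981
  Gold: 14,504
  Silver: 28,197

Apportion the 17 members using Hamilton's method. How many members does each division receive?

Total 272902; standard divisor 272902/17 ≈ 16053.059.
Standard quotas: Red 5.7399, Blue 3.8670, Green 4.7331, Gold 0.9035, Silver 1.7565.
Lower quotas: Red 5, Blue 3, Green 4, Gold 0, Silver 1 (sum 13, leaving 4 seats).
Remainders in descending order: Gold 0.9035, Blue 0.8670, Silver 0.7565, Red 0.7399, Green 0.7331.
Largest remainders: Gold, Blue, Silver, Red receive the extra seats.

Red 6, Blue 4, Green 4, Gold 1, Silver 2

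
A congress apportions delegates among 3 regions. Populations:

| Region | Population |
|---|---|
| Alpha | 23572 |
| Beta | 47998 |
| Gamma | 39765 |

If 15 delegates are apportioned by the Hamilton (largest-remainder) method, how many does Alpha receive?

3

The standard divisor is 111335/15 ≈ 7422.333.
Standard quotas: Alpha 3.1758, Beta 6.4667, Gamma 5.3575.
Lower quotas: Alpha 3, Beta 6, Gamma 5 (sum 14, leaving 1 seat).
Remainders in descending order: Beta 0.4667, Gamma 0.3575, Alpha 0.1758.
The surplus seat goes to Beta.
Alpha receives 3.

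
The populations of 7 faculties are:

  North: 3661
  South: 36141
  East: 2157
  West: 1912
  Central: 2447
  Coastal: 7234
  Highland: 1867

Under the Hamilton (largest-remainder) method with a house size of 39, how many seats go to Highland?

The standard divisor is 55419/39 = 1421.
Standard quotas: North 2.5764, South 25.4335, East 1.5179, West 1.3455, Central 1.7220, Coastal 5.0908, Highland 1.3139.
Lower quotas: North 2, South 25, East 1, West 1, Central 1, Coastal 5, Highland 1 (sum 36, leaving 3 seats).
Remainders in descending order: Central 0.7220, North 0.5764, East 0.5179, South 0.4335, West 0.3455, Highland 0.3139, Coastal 0.0908.
Largest remainders: Central, North, East receive the extra seats.
Highland receives 1.

1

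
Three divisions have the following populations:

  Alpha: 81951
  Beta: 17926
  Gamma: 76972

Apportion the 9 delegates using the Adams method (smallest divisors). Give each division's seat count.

Standard divisor 176849/9 ≈ 19649.889; standard quotas: Alpha 4.171, Beta 0.912, Gamma 3.917.
Rounding up gives 5, 1, 4 = 10 seats, so the divisor must be adjusted.
With modified divisor 23100: modified quotas Alpha 3.548, Beta 0.776, Gamma 3.332.
Rounding up: Alpha 4, Beta 1, Gamma 4 (total 9).

Alpha 4, Beta 1, Gamma 4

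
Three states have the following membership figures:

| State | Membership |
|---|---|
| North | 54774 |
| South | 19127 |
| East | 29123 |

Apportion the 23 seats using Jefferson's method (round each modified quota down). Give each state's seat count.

Standard divisor 103024/23 ≈ 4479.304; standard quotas: North 12.228, South 4.270, East 6.502.
Rounding down gives 12, 4, 6 = 22 seats, so the divisor must be adjusted.
With modified divisor 4200: modified quotas North 13.041, South 4.554, East 6.934.
Rounding down: North 13, South 4, East 6 (total 23).

North 13; South 4; East 6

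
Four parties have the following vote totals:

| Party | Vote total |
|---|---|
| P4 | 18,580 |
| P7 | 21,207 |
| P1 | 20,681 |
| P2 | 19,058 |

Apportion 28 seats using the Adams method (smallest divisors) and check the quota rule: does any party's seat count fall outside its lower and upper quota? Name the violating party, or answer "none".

none

Standard quotas: P4 6.542, P7 7.467, P1 7.281, P2 6.710.
Adams allocation: P4 7, P7 7, P1 7, P2 7.
Every allocation lies between the lower and upper quota.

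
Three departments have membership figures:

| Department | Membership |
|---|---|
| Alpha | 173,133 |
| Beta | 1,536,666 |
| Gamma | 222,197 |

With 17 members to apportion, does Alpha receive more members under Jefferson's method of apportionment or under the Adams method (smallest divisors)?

Jefferson: Alpha 1, Beta 14, Gamma 2.
Adams: Alpha 2, Beta 13, Gamma 2.
Alpha gets 1 under Jefferson and 2 under Adams.

Adams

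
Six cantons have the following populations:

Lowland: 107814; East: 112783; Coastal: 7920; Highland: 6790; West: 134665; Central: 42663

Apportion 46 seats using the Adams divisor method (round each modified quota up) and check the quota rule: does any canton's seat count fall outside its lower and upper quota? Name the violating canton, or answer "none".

Standard quotas: Lowland 12.019, East 12.573, Coastal 0.883, Highland 0.757, West 15.012, Central 4.756.
Adams allocation: Lowland 12, East 12, Coastal 1, Highland 1, West 15, Central 5.
Every allocation lies between the lower and upper quota.

none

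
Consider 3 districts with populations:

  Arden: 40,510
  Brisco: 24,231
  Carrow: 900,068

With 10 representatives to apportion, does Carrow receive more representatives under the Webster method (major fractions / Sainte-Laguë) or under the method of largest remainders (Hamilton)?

Webster

Webster: Arden 0, Brisco 0, Carrow 10.
Hamilton: Arden 1, Brisco 0, Carrow 9.
Carrow gets 10 under Webster and 9 under Hamilton.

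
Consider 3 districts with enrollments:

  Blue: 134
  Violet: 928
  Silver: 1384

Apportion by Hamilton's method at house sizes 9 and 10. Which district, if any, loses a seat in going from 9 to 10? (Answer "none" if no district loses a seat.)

At 9 seats: Blue 1, Violet 3, Silver 5.
At 10 seats: Blue 0, Violet 4, Silver 6.
Blue drops from 1 to 0.

Blue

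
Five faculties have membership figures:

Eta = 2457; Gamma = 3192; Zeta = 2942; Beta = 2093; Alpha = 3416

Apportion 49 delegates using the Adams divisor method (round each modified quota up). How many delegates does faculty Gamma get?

Standard divisor 14100/49 ≈ 287.755; standard quotas: Eta 8.539, Gamma 11.093, Zeta 10.224, Beta 7.274, Alpha 11.871.
Rounding up gives 9, 12, 11, 8, 12 = 52 seats, so the divisor must be adjusted.
With modified divisor 300: modified quotas Eta 8.190, Gamma 10.640, Zeta 9.807, Beta 6.977, Alpha 11.387.
Rounding up: Eta 9, Gamma 11, Zeta 10, Beta 7, Alpha 12 (total 49).
Gamma receives 11.

11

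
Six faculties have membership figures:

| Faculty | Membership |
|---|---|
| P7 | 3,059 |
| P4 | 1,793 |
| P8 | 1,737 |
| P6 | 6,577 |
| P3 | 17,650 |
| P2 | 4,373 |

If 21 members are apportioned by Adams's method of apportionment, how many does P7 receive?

2

Standard divisor 35189/21 ≈ 1675.667; standard quotas: P7 1.826, P4 1.070, P8 1.037, P6 3.925, P3 10.533, P2 2.610.
Rounding up gives 2, 2, 2, 4, 11, 3 = 24 seats, so the divisor must be adjusted.
With modified divisor 1900: modified quotas P7 1.610, P4 0.944, P8 0.914, P6 3.462, P3 9.289, P2 2.302.
Rounding up: P7 2, P4 1, P8 1, P6 4, P3 10, P2 3 (total 21).
P7 receives 2.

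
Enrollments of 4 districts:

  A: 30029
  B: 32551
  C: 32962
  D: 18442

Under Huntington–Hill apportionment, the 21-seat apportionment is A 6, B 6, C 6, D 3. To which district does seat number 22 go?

Priority for the next seat is population ÷ (√(s·(s+1))).
Priorities: A 4633.575, B 5022.728, C 5086.147, D 5323.747.
Highest priority: D.

D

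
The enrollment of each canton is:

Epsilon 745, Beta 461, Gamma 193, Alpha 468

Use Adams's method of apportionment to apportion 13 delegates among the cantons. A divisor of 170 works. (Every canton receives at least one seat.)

With modified divisor 170: modified quotas Epsilon 4.382, Beta 2.712, Gamma 1.135, Alpha 2.753.
Rounding up: Epsilon 5, Beta 3, Gamma 2, Alpha 3 (total 13).

Epsilon=5; Beta=3; Gamma=2; Alpha=3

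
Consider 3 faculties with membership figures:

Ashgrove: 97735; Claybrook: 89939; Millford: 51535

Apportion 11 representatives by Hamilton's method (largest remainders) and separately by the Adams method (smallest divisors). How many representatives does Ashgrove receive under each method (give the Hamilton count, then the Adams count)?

5 and 4

Hamilton: Ashgrove 5, Claybrook 4, Millford 2.
Adams: Ashgrove 4, Claybrook 4, Millford 3.
Ashgrove gets 5 under Hamilton and 4 under Adams.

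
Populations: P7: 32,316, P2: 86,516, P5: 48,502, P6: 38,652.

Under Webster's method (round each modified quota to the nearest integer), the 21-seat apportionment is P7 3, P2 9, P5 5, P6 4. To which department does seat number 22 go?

Priority for the next seat is population ÷ (current seats + 0.5).
Priorities: P7 9233.143, P2 9106.947, P5 8818.545, P6 8589.333.
Highest priority: P7.

P7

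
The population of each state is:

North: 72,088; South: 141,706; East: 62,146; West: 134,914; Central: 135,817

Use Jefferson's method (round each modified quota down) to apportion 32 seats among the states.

Standard divisor 546671/32 ≈ 17083.469; standard quotas: North 4.220, South 8.295, East 3.638, West 7.897, Central 7.950.
Rounding down gives 4, 8, 3, 7, 7 = 29 seats, so the divisor must be adjusted.
With modified divisor 15640: modified quotas North 4.609, South 9.060, East 3.974, West 8.626, Central 8.684.
Rounding down: North 4, South 9, East 3, West 8, Central 8 (total 32).

North 4; South 9; East 3; West 8; Central 8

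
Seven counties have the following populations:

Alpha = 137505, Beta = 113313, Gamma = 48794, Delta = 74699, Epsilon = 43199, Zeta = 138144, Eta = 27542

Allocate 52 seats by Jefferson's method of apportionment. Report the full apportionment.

Alpha 12, Beta 10, Gamma 4, Delta 7, Epsilon 4, Zeta 13, Eta 2

Standard divisor 583196/52 ≈ 11215.308; standard quotas: Alpha 12.260, Beta 10.103, Gamma 4.351, Delta 6.660, Epsilon 3.852, Zeta 12.317, Eta 2.456.
Rounding down gives 12, 10, 4, 6, 3, 12, 2 = 49 seats, so the divisor must be adjusted.
With modified divisor 10600: modified quotas Alpha 12.972, Beta 10.690, Gamma 4.603, Delta 7.047, Epsilon 4.075, Zeta 13.032, Eta 2.598.
Rounding down: Alpha 12, Beta 10, Gamma 4, Delta 7, Epsilon 4, Zeta 13, Eta 2 (total 52).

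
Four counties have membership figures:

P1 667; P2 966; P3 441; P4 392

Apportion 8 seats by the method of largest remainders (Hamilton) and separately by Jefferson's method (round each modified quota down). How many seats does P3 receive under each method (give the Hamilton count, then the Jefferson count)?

Hamilton: P1 2, P2 3, P3 2, P4 1.
Jefferson: P1 2, P2 4, P3 1, P4 1.
P3 gets 2 under Hamilton and 1 under Jefferson.

2 and 1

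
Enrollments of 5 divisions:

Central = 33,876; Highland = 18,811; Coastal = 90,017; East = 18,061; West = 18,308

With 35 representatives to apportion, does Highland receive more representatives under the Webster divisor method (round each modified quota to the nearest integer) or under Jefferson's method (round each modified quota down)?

Webster: Central 7, Highland 4, Coastal 17, East 3, West 4.
Jefferson: Central 7, Highland 3, Coastal 19, East 3, West 3.
Highland gets 4 under Webster and 3 under Jefferson.

Webster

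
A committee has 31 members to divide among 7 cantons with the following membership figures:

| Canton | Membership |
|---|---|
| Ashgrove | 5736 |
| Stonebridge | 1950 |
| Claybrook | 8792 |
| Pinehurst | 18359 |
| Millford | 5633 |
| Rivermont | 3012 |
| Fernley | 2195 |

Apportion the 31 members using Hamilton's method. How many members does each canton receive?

Standard divisor: 45677 ÷ 31 ≈ 1473.452.
Standard quotas: Ashgrove 3.8929, Stonebridge 1.3234, Claybrook 5.9669, Pinehurst 12.4599, Millford 3.8230, Rivermont 2.0442, Fernley 1.4897.
Lower quotas: Ashgrove 3, Stonebridge 1, Claybrook 5, Pinehurst 12, Millford 3, Rivermont 2, Fernley 1 (sum 27, leaving 4 seats).
Remainders in descending order: Claybrook 0.9669, Ashgrove 0.8929, Millford 0.8230, Fernley 0.4897, Pinehurst 0.4599, Stonebridge 0.3234, Rivermont 0.0442.
The surplus seats go to Claybrook, Ashgrove, Millford, Fernley.

Ashgrove=4, Stonebridge=1, Claybrook=6, Pinehurst=12, Millford=4, Rivermont=2, Fernley=2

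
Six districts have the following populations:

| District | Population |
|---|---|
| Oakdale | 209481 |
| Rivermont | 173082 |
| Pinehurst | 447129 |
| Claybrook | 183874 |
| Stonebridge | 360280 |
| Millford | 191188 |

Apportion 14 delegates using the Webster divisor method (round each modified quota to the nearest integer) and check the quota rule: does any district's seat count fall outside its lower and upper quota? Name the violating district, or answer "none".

Standard quotas: Oakdale 1.874, Rivermont 1.548, Pinehurst 4.000, Claybrook 1.645, Stonebridge 3.223, Millford 1.710.
Webster allocation: Oakdale 2, Rivermont 1, Pinehurst 4, Claybrook 2, Stonebridge 3, Millford 2.
Every allocation lies between the lower and upper quota.

none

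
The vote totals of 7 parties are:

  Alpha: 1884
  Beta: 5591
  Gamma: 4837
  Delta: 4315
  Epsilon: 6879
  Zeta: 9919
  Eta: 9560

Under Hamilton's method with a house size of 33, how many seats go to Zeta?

8

The standard divisor is 42985/33 ≈ 1302.576.
Standard quotas: Alpha 1.4464, Beta 4.2923, Gamma 3.7134, Delta 3.3127, Epsilon 5.2811, Zeta 7.6149, Eta 7.3393.
Lower quotas: Alpha 1, Beta 4, Gamma 3, Delta 3, Epsilon 5, Zeta 7, Eta 7 (sum 30, leaving 3 seats).
Remainders in descending order: Gamma 0.7134, Zeta 0.6149, Alpha 0.4464, Eta 0.3393, Delta 0.3127, Beta 0.2923, Epsilon 0.2811.
The surplus seats go to Gamma, Zeta, Alpha.
Zeta receives 8.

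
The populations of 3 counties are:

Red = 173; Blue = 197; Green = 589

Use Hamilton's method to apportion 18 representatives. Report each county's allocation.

Standard divisor: 959 ÷ 18 ≈ 53.278.
Standard quotas: Red 3.247, Blue 3.698, Green 11.055.
Lower quotas: Red 3, Blue 3, Green 11 (sum 17, leaving 1 seat).
Remainders in descending order: Blue 0.698, Red 0.247, Green 0.055.
The surplus seat goes to Blue.

Red=3, Blue=4, Green=11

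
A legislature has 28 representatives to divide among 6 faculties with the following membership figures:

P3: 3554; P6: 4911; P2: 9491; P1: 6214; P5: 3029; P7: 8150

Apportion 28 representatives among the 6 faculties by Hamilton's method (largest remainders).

P3 3, P6 4, P2 8, P1 5, P5 2, P7 6

The standard divisor is 35349/28 ≈ 1262.464.
Standard quotas: P3 2.8151, P6 3.8900, P2 7.5178, P1 4.9221, P5 2.3993, P7 6.4556.
Lower quotas: P3 2, P6 3, P2 7, P1 4, P5 2, P7 6 (sum 24, leaving 4 seats).
Remainders in descending order: P1 0.9221, P6 0.8900, P3 0.8151, P2 0.5178, P7 0.4556, P5 0.3993.
Largest remainders: P1, P6, P3, P2 receive the extra seats.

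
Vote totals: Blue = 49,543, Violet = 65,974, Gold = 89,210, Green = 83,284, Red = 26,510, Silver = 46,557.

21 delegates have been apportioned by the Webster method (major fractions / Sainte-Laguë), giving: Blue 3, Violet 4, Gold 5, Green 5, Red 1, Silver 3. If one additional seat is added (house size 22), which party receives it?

Red

Priority for the next seat is population ÷ (current seats + 0.5).
Priorities: Blue 14155.143, Violet 14660.889, Gold 16220.000, Green 15142.545, Red 17673.333, Silver 13302.000.
Highest priority: Red.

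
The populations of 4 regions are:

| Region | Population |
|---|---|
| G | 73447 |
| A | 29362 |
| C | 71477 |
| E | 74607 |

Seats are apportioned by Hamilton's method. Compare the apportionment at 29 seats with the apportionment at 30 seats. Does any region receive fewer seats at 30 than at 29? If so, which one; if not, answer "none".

At 29 seats: G 9, A 3, C 8, E 9.
At 30 seats: G 9, A 3, C 9, E 9.
No region's allocation decreased.

none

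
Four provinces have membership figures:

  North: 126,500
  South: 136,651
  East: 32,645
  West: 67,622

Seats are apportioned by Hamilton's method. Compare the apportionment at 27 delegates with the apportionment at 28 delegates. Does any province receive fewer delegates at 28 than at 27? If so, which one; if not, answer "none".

At 27 seats: North 9, South 10, East 3, West 5.
At 28 seats: North 10, South 11, East 2, West 5.
East drops from 3 to 2.

East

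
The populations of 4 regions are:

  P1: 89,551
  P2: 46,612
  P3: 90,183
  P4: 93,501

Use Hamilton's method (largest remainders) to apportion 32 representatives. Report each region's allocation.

Total 319847; standard divisor 319847/32 ≈ 9995.219.
Standard quotas: P1 8.9594, P2 4.6634, P3 9.0226, P4 9.3546.
Lower quotas: P1 8, P2 4, P3 9, P4 9 (sum 30, leaving 2 seats).
Remainders in descending order: P1 0.9594, P2 0.6634, P4 0.3546, P3 0.0226.
The surplus seats go to P1, P2.

P1 9, P2 5, P3 9, P4 9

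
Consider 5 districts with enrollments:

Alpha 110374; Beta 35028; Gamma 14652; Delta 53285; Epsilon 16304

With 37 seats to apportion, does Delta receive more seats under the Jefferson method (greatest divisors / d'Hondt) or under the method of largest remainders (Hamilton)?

Jefferson

Jefferson: Alpha 18, Beta 6, Gamma 2, Delta 9, Epsilon 2.
Hamilton: Alpha 18, Beta 6, Gamma 2, Delta 8, Epsilon 3.
Delta gets 9 under Jefferson and 8 under Hamilton.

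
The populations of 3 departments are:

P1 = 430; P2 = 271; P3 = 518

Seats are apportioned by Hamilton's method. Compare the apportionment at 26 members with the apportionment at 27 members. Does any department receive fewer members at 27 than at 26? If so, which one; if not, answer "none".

none

At 26 seats: P1 9, P2 6, P3 11.
At 27 seats: P1 10, P2 6, P3 11.
No department's allocation decreased.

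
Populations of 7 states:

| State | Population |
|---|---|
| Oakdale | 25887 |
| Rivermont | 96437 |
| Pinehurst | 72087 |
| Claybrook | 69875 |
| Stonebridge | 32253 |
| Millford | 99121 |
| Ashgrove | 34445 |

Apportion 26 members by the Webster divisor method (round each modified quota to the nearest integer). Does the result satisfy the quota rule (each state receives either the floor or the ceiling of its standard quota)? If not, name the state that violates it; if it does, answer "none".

none

Standard quotas: Oakdale 1.565, Rivermont 5.830, Pinehurst 4.358, Claybrook 4.224, Stonebridge 1.950, Millford 5.992, Ashgrove 2.082.
Webster allocation: Oakdale 2, Rivermont 6, Pinehurst 4, Claybrook 4, Stonebridge 2, Millford 6, Ashgrove 2.
Every allocation lies between the lower and upper quota.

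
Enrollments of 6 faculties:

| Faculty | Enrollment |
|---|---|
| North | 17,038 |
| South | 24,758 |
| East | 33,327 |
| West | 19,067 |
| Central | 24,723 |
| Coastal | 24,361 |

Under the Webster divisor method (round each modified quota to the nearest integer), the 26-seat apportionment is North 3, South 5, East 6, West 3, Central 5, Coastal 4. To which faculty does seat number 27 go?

West

Priority for the next seat is population ÷ (current seats + 0.5).
Priorities: North 4868.000, South 4501.455, East 5127.231, West 5447.714, Central 4495.091, Coastal 5413.556.
Highest priority: West.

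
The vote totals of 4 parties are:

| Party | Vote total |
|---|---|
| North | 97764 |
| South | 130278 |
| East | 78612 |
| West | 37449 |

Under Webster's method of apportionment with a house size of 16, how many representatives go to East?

4

Standard divisor 344103/16 ≈ 21506.438; standard quotas: North 4.546, South 6.058, East 3.655, West 1.741.
Rounding to the nearest integer gives 5, 6, 4, 2 = 17 seats, so the divisor must be adjusted.
With modified divisor 22100: modified quotas North 4.424, South 5.895, East 3.557, West 1.695.
Rounding to the nearest integer: North 4, South 6, East 4, West 2 (total 16).
East receives 4.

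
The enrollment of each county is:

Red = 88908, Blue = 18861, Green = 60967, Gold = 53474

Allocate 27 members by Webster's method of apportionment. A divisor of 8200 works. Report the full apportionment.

With modified divisor 8200: modified quotas Red 10.842, Blue 2.300, Green 7.435, Gold 6.521.
Rounding to the nearest integer: Red 11, Blue 2, Green 7, Gold 7 (total 27).

Red: 11; Blue: 2; Green: 7; Gold: 7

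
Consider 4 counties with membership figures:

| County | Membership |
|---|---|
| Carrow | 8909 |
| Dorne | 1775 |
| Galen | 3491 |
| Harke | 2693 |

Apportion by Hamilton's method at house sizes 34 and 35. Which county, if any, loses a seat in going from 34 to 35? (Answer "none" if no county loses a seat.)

At 34 seats: Carrow 18, Dorne 4, Galen 7, Harke 5.
At 35 seats: Carrow 18, Dorne 4, Galen 7, Harke 6.
No county's allocation decreased.

none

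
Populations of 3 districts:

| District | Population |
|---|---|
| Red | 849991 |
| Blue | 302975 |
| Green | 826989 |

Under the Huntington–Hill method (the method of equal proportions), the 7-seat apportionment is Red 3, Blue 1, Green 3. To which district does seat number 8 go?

Red

Priority for the next seat is population ÷ (√(s·(s+1))).
Priorities: Red 245371.266, Blue 214235.677, Green 238731.161.
Highest priority: Red.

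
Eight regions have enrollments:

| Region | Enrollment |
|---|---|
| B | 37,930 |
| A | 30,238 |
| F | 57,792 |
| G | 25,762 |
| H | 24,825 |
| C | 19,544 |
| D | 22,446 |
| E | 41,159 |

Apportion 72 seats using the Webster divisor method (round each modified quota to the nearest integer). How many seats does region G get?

7

Standard divisor 259696/72 ≈ 3606.889; standard quotas: B 10.516, A 8.383, F 16.023, G 7.142, H 6.883, C 5.419, D 6.223, E 11.411.
Rounding to the nearest integer gives 11, 8, 16, 7, 7, 5, 6, 11 = 71 seats, so the divisor must be adjusted.
With modified divisor 3570: modified quotas B 10.625, A 8.470, F 16.188, G 7.216, H 6.954, C 5.475, D 6.287, E 11.529.
Rounding to the nearest integer: B 11, A 8, F 16, G 7, H 7, C 5, D 6, E 12 (total 72).
G receives 7.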